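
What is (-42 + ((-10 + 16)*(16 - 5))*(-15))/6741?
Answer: -344/2247 ≈ -0.15309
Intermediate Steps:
(-42 + ((-10 + 16)*(16 - 5))*(-15))/6741 = (-42 + (6*11)*(-15))*(1/6741) = (-42 + 66*(-15))*(1/6741) = (-42 - 990)*(1/6741) = -1032*1/6741 = -344/2247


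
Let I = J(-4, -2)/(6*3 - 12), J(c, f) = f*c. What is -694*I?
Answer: -2776/3 ≈ -925.33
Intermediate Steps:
J(c, f) = c*f
I = 4/3 (I = (-4*(-2))/(6*3 - 12) = 8/(18 - 12) = 8/6 = 8*(⅙) = 4/3 ≈ 1.3333)
-694*I = -694*4/3 = -2776/3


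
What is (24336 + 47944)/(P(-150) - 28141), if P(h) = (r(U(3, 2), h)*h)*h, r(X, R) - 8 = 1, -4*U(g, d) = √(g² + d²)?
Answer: 72280/174359 ≈ 0.41455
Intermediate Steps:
U(g, d) = -√(d² + g²)/4 (U(g, d) = -√(g² + d²)/4 = -√(d² + g²)/4)
r(X, R) = 9 (r(X, R) = 8 + 1 = 9)
P(h) = 9*h² (P(h) = (9*h)*h = 9*h²)
(24336 + 47944)/(P(-150) - 28141) = (24336 + 47944)/(9*(-150)² - 28141) = 72280/(9*22500 - 28141) = 72280/(202500 - 28141) = 72280/174359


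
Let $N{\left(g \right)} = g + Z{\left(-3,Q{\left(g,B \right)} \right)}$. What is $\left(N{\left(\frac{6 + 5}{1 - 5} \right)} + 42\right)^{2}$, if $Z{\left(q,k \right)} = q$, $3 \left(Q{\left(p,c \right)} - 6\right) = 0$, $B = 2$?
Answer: $\frac{21025}{16} \approx 1314.1$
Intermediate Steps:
$Q{\left(p,c \right)} = 6$ ($Q{\left(p,c \right)} = 6 + \frac{1}{3} \cdot 0 = 6 + 0 = 6$)
$N{\left(g \right)} = -3 + g$ ($N{\left(g \right)} = g - 3 = -3 + g$)
$\left(N{\left(\frac{6 + 5}{1 - 5} \right)} + 42\right)^{2} = \left(\left(-3 + \frac{6 + 5}{1 - 5}\right) + 42\right)^{2} = \left(\left(-3 + \frac{11}{-4}\right) + 42\right)^{2} = \left(\left(-3 + 11 \left(- \frac{1}{4}\right)\right) + 42\right)^{2} = \left(\left(-3 - \frac{11}{4}\right) + 42\right)^{2} = \left(- \frac{23}{4} + 42\right)^{2} = \left(\frac{145}{4}\right)^{2} = \frac{21025}{16}$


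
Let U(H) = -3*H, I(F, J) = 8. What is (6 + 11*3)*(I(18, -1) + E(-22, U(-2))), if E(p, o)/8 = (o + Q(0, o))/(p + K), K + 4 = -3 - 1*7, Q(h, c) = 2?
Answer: 728/3 ≈ 242.67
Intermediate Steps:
K = -14 (K = -4 + (-3 - 1*7) = -4 + (-3 - 7) = -4 - 10 = -14)
E(p, o) = 8*(2 + o)/(-14 + p) (E(p, o) = 8*((o + 2)/(p - 14)) = 8*((2 + o)/(-14 + p)) = 8*(2 + o)/(-14 + p))
(6 + 11*3)*(I(18, -1) + E(-22, U(-2))) = (6 + 11*3)*(8 + 8*(2 - 3*(-2))/(-14 - 22)) = (6 + 33)*(8 + 8*(2 + 6)/(-36)) = 39*(8 + 8*(-1/36)*8) = 39*(8 - 16/9) = 39*(56/9) = 728/3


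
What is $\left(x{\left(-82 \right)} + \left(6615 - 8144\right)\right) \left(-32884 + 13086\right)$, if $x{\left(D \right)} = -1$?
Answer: $30290940$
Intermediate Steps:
$\left(x{\left(-82 \right)} + \left(6615 - 8144\right)\right) \left(-32884 + 13086\right) = \left(-1 + \left(6615 - 8144\right)\right) \left(-32884 + 13086\right) = \left(-1 - 1529\right) \left(-19798\right) = \left(-1530\right) \left(-19798\right) = 30290940$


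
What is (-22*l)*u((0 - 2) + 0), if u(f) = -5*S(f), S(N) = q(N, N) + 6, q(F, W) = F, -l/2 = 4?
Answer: -3520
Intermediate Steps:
l = -8 (l = -2*4 = -8)
S(N) = 6 + N (S(N) = N + 6 = 6 + N)
u(f) = -30 - 5*f (u(f) = -5*(6 + f) = -30 - 5*f)
(-22*l)*u((0 - 2) + 0) = (-22*(-8))*(-30 - 5*((0 - 2) + 0)) = 176*(-30 - 5*(-2 + 0)) = 176*(-30 - 5*(-2)) = 176*(-30 + 10) = 176*(-20) = -3520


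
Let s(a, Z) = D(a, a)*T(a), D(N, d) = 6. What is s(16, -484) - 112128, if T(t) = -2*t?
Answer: -112320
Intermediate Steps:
s(a, Z) = -12*a (s(a, Z) = 6*(-2*a) = -12*a)
s(16, -484) - 112128 = -12*16 - 112128 = -192 - 112128 = -112320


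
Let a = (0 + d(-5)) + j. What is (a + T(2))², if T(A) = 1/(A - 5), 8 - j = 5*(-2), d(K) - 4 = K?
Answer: 2500/9 ≈ 277.78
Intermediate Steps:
d(K) = 4 + K
j = 18 (j = 8 - 5*(-2) = 8 - 1*(-10) = 8 + 10 = 18)
T(A) = 1/(-5 + A)
a = 17 (a = (0 + (4 - 5)) + 18 = (0 - 1) + 18 = -1 + 18 = 17)
(a + T(2))² = (17 + 1/(-5 + 2))² = (17 + 1/(-3))² = (17 - ⅓)² = (50/3)² = 2500/9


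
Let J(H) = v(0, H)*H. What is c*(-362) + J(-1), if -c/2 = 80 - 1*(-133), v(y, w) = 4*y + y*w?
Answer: 154212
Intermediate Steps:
v(y, w) = 4*y + w*y
c = -426 (c = -2*(80 - 1*(-133)) = -2*(80 + 133) = -2*213 = -426)
J(H) = 0 (J(H) = (0*(4 + H))*H = 0*H = 0)
c*(-362) + J(-1) = -426*(-362) + 0 = 154212 + 0 = 154212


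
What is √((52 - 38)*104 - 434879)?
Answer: I*√433423 ≈ 658.35*I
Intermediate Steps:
√((52 - 38)*104 - 434879) = √(14*104 - 434879) = √(1456 - 434879) = √(-433423) = I*√433423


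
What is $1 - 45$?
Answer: $-44$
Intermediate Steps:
$1 - 45 = -44$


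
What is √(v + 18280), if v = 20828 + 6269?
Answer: √45377 ≈ 213.02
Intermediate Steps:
v = 27097
√(v + 18280) = √(27097 + 18280) = √45377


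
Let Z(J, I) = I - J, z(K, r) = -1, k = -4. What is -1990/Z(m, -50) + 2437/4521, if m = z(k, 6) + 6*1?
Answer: 166015/4521 ≈ 36.721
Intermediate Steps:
m = 5 (m = -1 + 6*1 = -1 + 6 = 5)
-1990/Z(m, -50) + 2437/4521 = -1990/(-50 - 1*5) + 2437/4521 = -1990/(-50 - 5) + 2437*(1/4521) = -1990/(-55) + 2437/4521 = -1990*(-1/55) + 2437/4521 = 398/11 + 2437/4521 = 166015/4521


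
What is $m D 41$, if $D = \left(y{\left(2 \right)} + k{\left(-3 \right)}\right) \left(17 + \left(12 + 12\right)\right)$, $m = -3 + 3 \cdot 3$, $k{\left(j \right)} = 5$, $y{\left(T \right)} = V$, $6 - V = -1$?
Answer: $121032$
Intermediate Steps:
$V = 7$ ($V = 6 - -1 = 6 + 1 = 7$)
$y{\left(T \right)} = 7$
$m = 6$ ($m = -3 + 9 = 6$)
$D = 492$ ($D = \left(7 + 5\right) \left(17 + \left(12 + 12\right)\right) = 12 \left(17 + 24\right) = 12 \cdot 41 = 492$)
$m D 41 = 6 \cdot 492 \cdot 41 = 2952 \cdot 41 = 121032$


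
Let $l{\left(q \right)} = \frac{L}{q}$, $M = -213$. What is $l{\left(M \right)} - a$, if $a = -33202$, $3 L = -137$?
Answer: $\frac{21216215}{639} \approx 33202.0$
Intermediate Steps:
$L = - \frac{137}{3}$ ($L = \frac{1}{3} \left(-137\right) = - \frac{137}{3} \approx -45.667$)
$l{\left(q \right)} = - \frac{137}{3 q}$
$l{\left(M \right)} - a = - \frac{137}{3 \left(-213\right)} - -33202 = \left(- \frac{137}{3}\right) \left(- \frac{1}{213}\right) + 33202 = \frac{137}{639} + 33202 = \frac{21216215}{639}$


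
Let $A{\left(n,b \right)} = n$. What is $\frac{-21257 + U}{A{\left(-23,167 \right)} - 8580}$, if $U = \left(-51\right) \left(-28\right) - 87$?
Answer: $\frac{19916}{8603} \approx 2.315$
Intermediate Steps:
$U = 1341$ ($U = 1428 - 87 = 1341$)
$\frac{-21257 + U}{A{\left(-23,167 \right)} - 8580} = \frac{-21257 + 1341}{-23 - 8580} = - \frac{19916}{-8603} = \left(-19916\right) \left(- \frac{1}{8603}\right) = \frac{19916}{8603}$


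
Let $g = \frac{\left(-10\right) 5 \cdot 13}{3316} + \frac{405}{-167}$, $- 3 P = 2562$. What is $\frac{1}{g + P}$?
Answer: $- \frac{276886}{237186409} \approx -0.0011674$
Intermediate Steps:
$P = -854$ ($P = \left(- \frac{1}{3}\right) 2562 = -854$)
$g = - \frac{725765}{276886}$ ($g = \left(-50\right) 13 \cdot \frac{1}{3316} + 405 \left(- \frac{1}{167}\right) = \left(-650\right) \frac{1}{3316} - \frac{405}{167} = - \frac{325}{1658} - \frac{405}{167} = - \frac{725765}{276886} \approx -2.6212$)
$\frac{1}{g + P} = \frac{1}{- \frac{725765}{276886} - 854} = \frac{1}{- \frac{237186409}{276886}} = - \frac{276886}{237186409}$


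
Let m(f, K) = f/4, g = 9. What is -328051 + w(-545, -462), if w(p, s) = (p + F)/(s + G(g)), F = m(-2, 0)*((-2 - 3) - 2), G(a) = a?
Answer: -99071041/302 ≈ -3.2805e+5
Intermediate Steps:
m(f, K) = f/4 (m(f, K) = f*(¼) = f/4)
F = 7/2 (F = ((¼)*(-2))*((-2 - 3) - 2) = -(-5 - 2)/2 = -½*(-7) = 7/2 ≈ 3.5000)
w(p, s) = (7/2 + p)/(9 + s) (w(p, s) = (p + 7/2)/(s + 9) = (7/2 + p)/(9 + s))
-328051 + w(-545, -462) = -328051 + (7/2 - 545)/(9 - 462) = -328051 - 1083/2/(-453) = -328051 - 1/453*(-1083/2) = -328051 + 361/302 = -99071041/302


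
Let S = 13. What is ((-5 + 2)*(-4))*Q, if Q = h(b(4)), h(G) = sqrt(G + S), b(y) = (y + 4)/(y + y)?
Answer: 12*sqrt(14) ≈ 44.900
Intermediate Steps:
b(y) = (4 + y)/(2*y) (b(y) = (4 + y)/((2*y)) = (4 + y)*(1/(2*y)) = (4 + y)/(2*y))
h(G) = sqrt(13 + G) (h(G) = sqrt(G + 13) = sqrt(13 + G))
Q = sqrt(14) (Q = sqrt(13 + (1/2)*(4 + 4)/4) = sqrt(13 + (1/2)*(1/4)*8) = sqrt(13 + 1) = sqrt(14) ≈ 3.7417)
((-5 + 2)*(-4))*Q = ((-5 + 2)*(-4))*sqrt(14) = (-3*(-4))*sqrt(14) = 12*sqrt(14)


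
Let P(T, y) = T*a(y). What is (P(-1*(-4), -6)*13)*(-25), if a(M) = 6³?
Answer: -280800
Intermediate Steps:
a(M) = 216
P(T, y) = 216*T (P(T, y) = T*216 = 216*T)
(P(-1*(-4), -6)*13)*(-25) = ((216*(-1*(-4)))*13)*(-25) = ((216*4)*13)*(-25) = (864*13)*(-25) = 11232*(-25) = -280800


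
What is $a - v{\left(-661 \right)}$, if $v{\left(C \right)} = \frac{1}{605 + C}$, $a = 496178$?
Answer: $\frac{27785969}{56} \approx 4.9618 \cdot 10^{5}$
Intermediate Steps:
$a - v{\left(-661 \right)} = 496178 - \frac{1}{605 - 661} = 496178 - \frac{1}{-56} = 496178 - - \frac{1}{56} = 496178 + \frac{1}{56} = \frac{27785969}{56}$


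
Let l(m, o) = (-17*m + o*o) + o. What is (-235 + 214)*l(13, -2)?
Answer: 4599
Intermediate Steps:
l(m, o) = o + o**2 - 17*m (l(m, o) = (-17*m + o**2) + o = (o**2 - 17*m) + o = o + o**2 - 17*m)
(-235 + 214)*l(13, -2) = (-235 + 214)*(-2 + (-2)**2 - 17*13) = -21*(-2 + 4 - 221) = -21*(-219) = 4599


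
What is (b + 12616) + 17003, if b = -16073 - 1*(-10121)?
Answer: 23667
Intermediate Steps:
b = -5952 (b = -16073 + 10121 = -5952)
(b + 12616) + 17003 = (-5952 + 12616) + 17003 = 6664 + 17003 = 23667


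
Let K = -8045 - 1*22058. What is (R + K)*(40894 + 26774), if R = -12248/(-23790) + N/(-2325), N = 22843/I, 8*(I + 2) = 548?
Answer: -166500044509647228/81738475 ≈ -2.0370e+9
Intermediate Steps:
I = 133/2 (I = -2 + (⅛)*548 = -2 + 137/2 = 133/2 ≈ 66.500)
N = 45686/133 (N = 22843/(133/2) = 22843*(2/133) = 45686/133 ≈ 343.50)
R = 30005754/81738475 (R = -12248/(-23790) + (45686/133)/(-2325) = -12248*(-1/23790) + (45686/133)*(-1/2325) = 6124/11895 - 45686/309225 = 30005754/81738475 ≈ 0.36709)
K = -30103 (K = -8045 - 22058 = -30103)
(R + K)*(40894 + 26774) = (30005754/81738475 - 30103)*(40894 + 26774) = -2460543307171/81738475*67668 = -166500044509647228/81738475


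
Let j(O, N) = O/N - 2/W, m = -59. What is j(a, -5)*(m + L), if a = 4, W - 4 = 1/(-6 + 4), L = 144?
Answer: -816/7 ≈ -116.57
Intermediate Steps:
W = 7/2 (W = 4 + 1/(-6 + 4) = 4 + 1/(-2) = 4 - 1/2 = 7/2 ≈ 3.5000)
j(O, N) = -4/7 + O/N (j(O, N) = O/N - 2/7/2 = O/N - 2*2/7 = O/N - 4/7 = -4/7 + O/N)
j(a, -5)*(m + L) = (-4/7 + 4/(-5))*(-59 + 144) = (-4/7 + 4*(-1/5))*85 = (-4/7 - 4/5)*85 = -48/35*85 = -816/7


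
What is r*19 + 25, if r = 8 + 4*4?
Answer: 481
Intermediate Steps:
r = 24 (r = 8 + 16 = 24)
r*19 + 25 = 24*19 + 25 = 456 + 25 = 481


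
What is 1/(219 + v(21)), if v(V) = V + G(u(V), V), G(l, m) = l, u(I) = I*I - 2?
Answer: 1/679 ≈ 0.0014728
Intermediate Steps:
u(I) = -2 + I² (u(I) = I² - 2 = -2 + I²)
v(V) = -2 + V + V² (v(V) = V + (-2 + V²) = -2 + V + V²)
1/(219 + v(21)) = 1/(219 + (-2 + 21 + 21²)) = 1/(219 + (-2 + 21 + 441)) = 1/(219 + 460) = 1/679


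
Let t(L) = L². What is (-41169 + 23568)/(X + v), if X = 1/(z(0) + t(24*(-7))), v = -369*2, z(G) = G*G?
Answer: 496770624/20829311 ≈ 23.850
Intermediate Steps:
z(G) = G²
v = -738
X = 1/28224 (X = 1/(0² + (24*(-7))²) = 1/(0 + (-168)²) = 1/(0 + 28224) = 1/28224 ≈ 3.5431e-5)
(-41169 + 23568)/(X + v) = (-41169 + 23568)/(1/28224 - 738) = -17601/(-20829311/28224) = -17601*(-28224/20829311) = 496770624/20829311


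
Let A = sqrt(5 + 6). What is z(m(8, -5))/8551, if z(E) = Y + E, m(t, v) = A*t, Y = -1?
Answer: -1/8551 + 8*sqrt(11)/8551 ≈ 0.0029860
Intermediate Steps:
A = sqrt(11) ≈ 3.3166
m(t, v) = t*sqrt(11) (m(t, v) = sqrt(11)*t = t*sqrt(11))
z(E) = -1 + E
z(m(8, -5))/8551 = (-1 + 8*sqrt(11))/8551 = (-1 + 8*sqrt(11))*(1/8551) = -1/8551 + 8*sqrt(11)/8551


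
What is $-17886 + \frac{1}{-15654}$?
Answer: $- \frac{279987445}{15654} \approx -17886.0$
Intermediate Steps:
$-17886 + \frac{1}{-15654} = -17886 - \frac{1}{15654} = - \frac{279987445}{15654}$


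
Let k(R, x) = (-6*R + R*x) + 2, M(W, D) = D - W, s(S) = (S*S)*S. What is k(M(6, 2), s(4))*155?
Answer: -35650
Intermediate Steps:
s(S) = S³ (s(S) = S²*S = S³)
k(R, x) = 2 - 6*R + R*x
k(M(6, 2), s(4))*155 = (2 - 6*(2 - 1*6) + (2 - 1*6)*4³)*155 = (2 - 6*(2 - 6) + (2 - 6)*64)*155 = (2 - 6*(-4) - 4*64)*155 = (2 + 24 - 256)*155 = -230*155 = -35650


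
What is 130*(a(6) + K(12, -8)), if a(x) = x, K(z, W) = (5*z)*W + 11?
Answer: -60190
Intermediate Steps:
K(z, W) = 11 + 5*W*z (K(z, W) = 5*W*z + 11 = 11 + 5*W*z)
130*(a(6) + K(12, -8)) = 130*(6 + (11 + 5*(-8)*12)) = 130*(6 + (11 - 480)) = 130*(6 - 469) = 130*(-463) = -60190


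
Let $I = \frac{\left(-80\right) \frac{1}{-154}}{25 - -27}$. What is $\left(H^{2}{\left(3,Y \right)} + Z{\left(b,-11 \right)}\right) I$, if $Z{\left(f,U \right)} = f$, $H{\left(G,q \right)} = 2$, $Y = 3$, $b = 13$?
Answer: $\frac{170}{1001} \approx 0.16983$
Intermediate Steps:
$I = \frac{10}{1001}$ ($I = \frac{\left(-80\right) \left(- \frac{1}{154}\right)}{25 + 27} = \frac{40}{77 \cdot 52} = \frac{40}{77} \cdot \frac{1}{52} = \frac{10}{1001} \approx 0.00999$)
$\left(H^{2}{\left(3,Y \right)} + Z{\left(b,-11 \right)}\right) I = \left(2^{2} + 13\right) \frac{10}{1001} = \left(4 + 13\right) \frac{10}{1001} = 17 \cdot \frac{10}{1001} = \frac{170}{1001}$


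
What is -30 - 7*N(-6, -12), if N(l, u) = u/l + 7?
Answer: -93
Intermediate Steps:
N(l, u) = 7 + u/l
-30 - 7*N(-6, -12) = -30 - 7*(7 - 12/(-6)) = -30 - 7*(7 - 12*(-1/6)) = -30 - 7*(7 + 2) = -30 - 7*9 = -30 - 63 = -93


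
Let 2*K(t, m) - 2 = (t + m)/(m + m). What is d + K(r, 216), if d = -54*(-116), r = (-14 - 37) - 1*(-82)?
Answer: 5413207/864 ≈ 6265.3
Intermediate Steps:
r = 31 (r = -51 + 82 = 31)
K(t, m) = 1 + (m + t)/(4*m) (K(t, m) = 1 + ((t + m)/(m + m))/2 = 1 + ((m + t)/((2*m)))/2 = 1 + ((m + t)*(1/(2*m)))/2 = 1 + ((m + t)/(2*m))/2 = 1 + (m + t)/(4*m))
d = 6264
d + K(r, 216) = 6264 + (¼)*(31 + 5*216)/216 = 6264 + (¼)*(1/216)*(31 + 1080) = 6264 + (¼)*(1/216)*1111 = 6264 + 1111/864 = 5413207/864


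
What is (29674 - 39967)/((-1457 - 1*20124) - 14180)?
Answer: 10293/35761 ≈ 0.28783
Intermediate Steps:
(29674 - 39967)/((-1457 - 1*20124) - 14180) = -10293/((-1457 - 20124) - 14180) = -10293/(-21581 - 14180) = -10293/(-35761) = -10293*(-1/35761) = 10293/35761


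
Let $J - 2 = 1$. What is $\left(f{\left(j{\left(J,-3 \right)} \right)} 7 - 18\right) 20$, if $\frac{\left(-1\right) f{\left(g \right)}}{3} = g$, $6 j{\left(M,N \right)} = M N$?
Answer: $270$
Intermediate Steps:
$J = 3$ ($J = 2 + 1 = 3$)
$j{\left(M,N \right)} = \frac{M N}{6}$
$f{\left(g \right)} = - 3 g$
$\left(f{\left(j{\left(J,-3 \right)} \right)} 7 - 18\right) 20 = \left(- 3 \cdot \frac{1}{6} \cdot 3 \left(-3\right) 7 - 18\right) 20 = \left(\left(-3\right) \left(- \frac{3}{2}\right) 7 - 18\right) 20 = \left(\frac{9}{2} \cdot 7 - 18\right) 20 = \left(\frac{63}{2} - 18\right) 20 = \frac{27}{2} \cdot 20 = 270$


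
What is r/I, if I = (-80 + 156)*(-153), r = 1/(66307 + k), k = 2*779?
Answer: -1/789134220 ≈ -1.2672e-9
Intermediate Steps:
k = 1558
r = 1/67865 (r = 1/(66307 + 1558) = 1/67865 ≈ 1.4735e-5)
I = -11628 (I = 76*(-153) = -11628)
r/I = (1/67865)/(-11628) = (1/67865)*(-1/11628) = -1/789134220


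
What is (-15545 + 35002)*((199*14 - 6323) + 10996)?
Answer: 145129763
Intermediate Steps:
(-15545 + 35002)*((199*14 - 6323) + 10996) = 19457*((2786 - 6323) + 10996) = 19457*(-3537 + 10996) = 19457*7459 = 145129763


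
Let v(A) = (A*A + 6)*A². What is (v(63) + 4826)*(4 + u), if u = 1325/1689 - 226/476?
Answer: 27340376986021/401982 ≈ 6.8014e+7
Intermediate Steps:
v(A) = A²*(6 + A²) (v(A) = (A² + 6)*A² = (6 + A²)*A² = A²*(6 + A²))
u = 124493/401982 (u = 1325*(1/1689) - 226*1/476 = 1325/1689 - 113/238 = 124493/401982 ≈ 0.30970)
(v(63) + 4826)*(4 + u) = (63²*(6 + 63²) + 4826)*(4 + 124493/401982) = (3969*(6 + 3969) + 4826)*(1732421/401982) = (3969*3975 + 4826)*(1732421/401982) = (15776775 + 4826)*(1732421/401982) = 15781601*(1732421/401982) = 27340376986021/401982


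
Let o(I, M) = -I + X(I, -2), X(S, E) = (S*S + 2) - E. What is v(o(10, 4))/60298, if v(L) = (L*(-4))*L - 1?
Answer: -35345/60298 ≈ -0.58617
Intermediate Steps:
X(S, E) = 2 + S**2 - E (X(S, E) = (S**2 + 2) - E = (2 + S**2) - E = 2 + S**2 - E)
o(I, M) = 4 + I**2 - I (o(I, M) = -I + (2 + I**2 - 1*(-2)) = -I + (2 + I**2 + 2) = -I + (4 + I**2) = 4 + I**2 - I)
v(L) = -1 - 4*L**2 (v(L) = (-4*L)*L - 1 = -4*L**2 - 1 = -1 - 4*L**2)
v(o(10, 4))/60298 = (-1 - 4*(4 + 10**2 - 1*10)**2)/60298 = (-1 - 4*(4 + 100 - 10)**2)*(1/60298) = (-1 - 4*94**2)*(1/60298) = (-1 - 4*8836)*(1/60298) = (-1 - 35344)*(1/60298) = -35345*1/60298 = -35345/60298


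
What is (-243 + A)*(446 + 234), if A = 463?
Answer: 149600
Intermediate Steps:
(-243 + A)*(446 + 234) = (-243 + 463)*(446 + 234) = 220*680 = 149600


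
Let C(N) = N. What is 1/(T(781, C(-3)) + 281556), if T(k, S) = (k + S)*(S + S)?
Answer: 1/276888 ≈ 3.6116e-6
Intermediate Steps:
T(k, S) = 2*S*(S + k) (T(k, S) = (S + k)*(2*S) = 2*S*(S + k))
1/(T(781, C(-3)) + 281556) = 1/(2*(-3)*(-3 + 781) + 281556) = 1/(2*(-3)*778 + 281556) = 1/(-4668 + 281556) = 1/276888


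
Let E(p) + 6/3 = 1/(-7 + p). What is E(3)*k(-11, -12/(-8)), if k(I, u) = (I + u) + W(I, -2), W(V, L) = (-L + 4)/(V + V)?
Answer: 1935/88 ≈ 21.989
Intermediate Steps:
W(V, L) = (4 - L)/(2*V) (W(V, L) = (4 - L)/((2*V)) = (4 - L)*(1/(2*V)) = (4 - L)/(2*V))
E(p) = -2 + 1/(-7 + p)
k(I, u) = I + u + 3/I (k(I, u) = (I + u) + (4 - 1*(-2))/(2*I) = (I + u) + (4 + 2)/(2*I) = (I + u) + (1/2)*6/I = (I + u) + 3/I = I + u + 3/I)
E(3)*k(-11, -12/(-8)) = ((15 - 2*3)/(-7 + 3))*(-11 - 12/(-8) + 3/(-11)) = ((15 - 6)/(-4))*(-11 - 12*(-1/8) + 3*(-1/11)) = (-1/4*9)*(-11 + 3/2 - 3/11) = -9/4*(-215/22) = 1935/88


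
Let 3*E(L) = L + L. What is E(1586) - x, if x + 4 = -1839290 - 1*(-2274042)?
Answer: -1301072/3 ≈ -4.3369e+5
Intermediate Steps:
x = 434748 (x = -4 + (-1839290 - 1*(-2274042)) = -4 + (-1839290 + 2274042) = -4 + 434752 = 434748)
E(L) = 2*L/3 (E(L) = (L + L)/3 = (2*L)/3 = 2*L/3)
E(1586) - x = (⅔)*1586 - 1*434748 = 3172/3 - 434748 = -1301072/3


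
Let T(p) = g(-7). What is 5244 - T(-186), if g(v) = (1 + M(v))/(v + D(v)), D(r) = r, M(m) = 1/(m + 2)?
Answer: 183542/35 ≈ 5244.1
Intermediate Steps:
M(m) = 1/(2 + m)
g(v) = (1 + 1/(2 + v))/(2*v) (g(v) = (1 + 1/(2 + v))/(v + v) = (1 + 1/(2 + v))/((2*v)) = (1 + 1/(2 + v))*(1/(2*v)) = (1 + 1/(2 + v))/(2*v))
T(p) = -2/35 (T(p) = (1/2)*(3 - 7)/(-7*(2 - 7)) = (1/2)*(-1/7)*(-4)/(-5) = (1/2)*(-1/7)*(-1/5)*(-4) = -2/35)
5244 - T(-186) = 5244 - 1*(-2/35) = 5244 + 2/35 = 183542/35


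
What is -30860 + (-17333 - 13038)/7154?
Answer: -220802811/7154 ≈ -30864.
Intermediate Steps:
-30860 + (-17333 - 13038)/7154 = -30860 - 30371*1/7154 = -30860 - 30371/7154 = -220802811/7154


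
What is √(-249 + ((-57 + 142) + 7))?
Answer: I*√157 ≈ 12.53*I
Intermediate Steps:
√(-249 + ((-57 + 142) + 7)) = √(-249 + (85 + 7)) = √(-249 + 92) = √(-157) = I*√157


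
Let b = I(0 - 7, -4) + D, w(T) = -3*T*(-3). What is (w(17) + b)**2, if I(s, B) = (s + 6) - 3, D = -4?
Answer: 21025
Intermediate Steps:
w(T) = 9*T
I(s, B) = 3 + s (I(s, B) = (6 + s) - 3 = 3 + s)
b = -8 (b = (3 + (0 - 7)) - 4 = (3 - 7) - 4 = -4 - 4 = -8)
(w(17) + b)**2 = (9*17 - 8)**2 = (153 - 8)**2 = 145**2 = 21025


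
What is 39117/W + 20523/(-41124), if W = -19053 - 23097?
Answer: -137427331/96298700 ≈ -1.4271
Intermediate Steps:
W = -42150
39117/W + 20523/(-41124) = 39117/(-42150) + 20523/(-41124) = 39117*(-1/42150) + 20523*(-1/41124) = -13039/14050 - 6841/13708 = -137427331/96298700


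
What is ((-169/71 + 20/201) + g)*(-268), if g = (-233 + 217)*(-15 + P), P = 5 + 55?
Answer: 41230676/213 ≈ 1.9357e+5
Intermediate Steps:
P = 60
g = -720 (g = (-233 + 217)*(-15 + 60) = -16*45 = -720)
((-169/71 + 20/201) + g)*(-268) = ((-169/71 + 20/201) - 720)*(-268) = (-32549/14271 - 720)*(-268) = -10307669/14271*(-268) = 41230676/213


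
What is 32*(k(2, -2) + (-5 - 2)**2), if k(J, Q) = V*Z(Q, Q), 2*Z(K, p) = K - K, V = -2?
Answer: 1568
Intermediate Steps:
Z(K, p) = 0 (Z(K, p) = (K - K)/2 = (1/2)*0 = 0)
k(J, Q) = 0 (k(J, Q) = -2*0 = 0)
32*(k(2, -2) + (-5 - 2)**2) = 32*(0 + (-5 - 2)**2) = 32*(0 + (-7)**2) = 32*(0 + 49) = 32*49 = 1568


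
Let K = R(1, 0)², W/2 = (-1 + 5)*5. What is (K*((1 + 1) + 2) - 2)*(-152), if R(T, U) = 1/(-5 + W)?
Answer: 371792/1225 ≈ 303.50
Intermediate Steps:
W = 40 (W = 2*((-1 + 5)*5) = 2*(4*5) = 2*20 = 40)
R(T, U) = 1/35 (R(T, U) = 1/(-5 + 40) = 1/35)
K = 1/1225 (K = (1/35)² = 1/1225 ≈ 0.00081633)
(K*((1 + 1) + 2) - 2)*(-152) = (((1 + 1) + 2)/1225 - 2)*(-152) = ((2 + 2)/1225 - 2)*(-152) = ((1/1225)*4 - 2)*(-152) = (4/1225 - 2)*(-152) = -2446/1225*(-152) = 371792/1225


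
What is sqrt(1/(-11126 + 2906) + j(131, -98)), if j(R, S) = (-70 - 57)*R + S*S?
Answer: I*sqrt(118802141355)/4110 ≈ 83.863*I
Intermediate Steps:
j(R, S) = S**2 - 127*R (j(R, S) = -127*R + S**2 = S**2 - 127*R)
sqrt(1/(-11126 + 2906) + j(131, -98)) = sqrt(1/(-11126 + 2906) + ((-98)**2 - 127*131)) = sqrt(1/(-8220) + (9604 - 16637)) = sqrt(-1/8220 - 7033) = sqrt(-57811261/8220) = I*sqrt(118802141355)/4110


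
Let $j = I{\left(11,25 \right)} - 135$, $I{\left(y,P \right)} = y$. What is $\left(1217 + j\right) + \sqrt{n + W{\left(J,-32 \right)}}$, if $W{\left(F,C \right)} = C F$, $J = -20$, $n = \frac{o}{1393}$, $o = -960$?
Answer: $1093 + \frac{88 \sqrt{160195}}{1393} \approx 1118.3$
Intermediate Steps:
$n = - \frac{960}{1393} \approx -0.68916$
$j = -124$ ($j = 11 - 135 = -124$)
$\left(1217 + j\right) + \sqrt{n + W{\left(J,-32 \right)}} = \left(1217 - 124\right) + \sqrt{- \frac{960}{1393} - -640} = 1093 + \sqrt{- \frac{960}{1393} + 640} = 1093 + \sqrt{\frac{890560}{1393}} = 1093 + \frac{88 \sqrt{160195}}{1393}$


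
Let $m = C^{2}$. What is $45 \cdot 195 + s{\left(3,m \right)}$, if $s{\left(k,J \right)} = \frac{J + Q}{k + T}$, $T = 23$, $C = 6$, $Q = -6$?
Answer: $\frac{114090}{13} \approx 8776.2$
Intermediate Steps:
$m = 36$ ($m = 6^{2} = 36$)
$s{\left(k,J \right)} = \frac{-6 + J}{23 + k}$ ($s{\left(k,J \right)} = \frac{J - 6}{k + 23} = \frac{-6 + J}{23 + k}$)
$45 \cdot 195 + s{\left(3,m \right)} = 45 \cdot 195 + \frac{-6 + 36}{23 + 3} = 8775 + \frac{1}{26} \cdot 30 = 8775 + \frac{15}{13} = \frac{114090}{13}$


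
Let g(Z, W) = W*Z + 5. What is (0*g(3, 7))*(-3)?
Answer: 0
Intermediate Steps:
g(Z, W) = 5 + W*Z
(0*g(3, 7))*(-3) = (0*(5 + 7*3))*(-3) = (0*(5 + 21))*(-3) = (0*26)*(-3) = 0*(-3) = 0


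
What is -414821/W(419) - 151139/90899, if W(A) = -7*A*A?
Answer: -148031983774/111708235373 ≈ -1.3252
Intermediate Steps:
W(A) = -7*A²
-414821/W(419) - 151139/90899 = -414821/((-7*419²)) - 151139/90899 = -414821/((-7*175561)) - 151139*1/90899 = -414821/(-1228927) - 151139/90899 = -414821*(-1/1228927) - 151139/90899 = 414821/1228927 - 151139/90899 = -148031983774/111708235373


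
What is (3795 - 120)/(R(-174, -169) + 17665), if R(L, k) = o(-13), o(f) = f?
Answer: 1225/5884 ≈ 0.20819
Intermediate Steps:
R(L, k) = -13
(3795 - 120)/(R(-174, -169) + 17665) = (3795 - 120)/(-13 + 17665) = 3675/17652 = 3675*(1/17652) = 1225/5884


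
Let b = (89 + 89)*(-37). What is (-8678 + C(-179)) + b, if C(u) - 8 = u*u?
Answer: 16785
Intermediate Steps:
C(u) = 8 + u**2 (C(u) = 8 + u*u = 8 + u**2)
b = -6586 (b = 178*(-37) = -6586)
(-8678 + C(-179)) + b = (-8678 + (8 + (-179)**2)) - 6586 = (-8678 + (8 + 32041)) - 6586 = (-8678 + 32049) - 6586 = 23371 - 6586 = 16785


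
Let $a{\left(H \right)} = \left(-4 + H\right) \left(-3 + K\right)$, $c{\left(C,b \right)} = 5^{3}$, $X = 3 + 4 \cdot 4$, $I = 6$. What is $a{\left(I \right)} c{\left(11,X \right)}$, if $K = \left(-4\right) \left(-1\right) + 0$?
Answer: $250$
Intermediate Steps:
$K = 4$ ($K = 4 + 0 = 4$)
$X = 19$ ($X = 3 + 16 = 19$)
$c{\left(C,b \right)} = 125$
$a{\left(H \right)} = -4 + H$ ($a{\left(H \right)} = \left(-4 + H\right) \left(-3 + 4\right) = \left(-4 + H\right) 1 = -4 + H$)
$a{\left(I \right)} c{\left(11,X \right)} = \left(-4 + 6\right) 125 = 2 \cdot 125 = 250$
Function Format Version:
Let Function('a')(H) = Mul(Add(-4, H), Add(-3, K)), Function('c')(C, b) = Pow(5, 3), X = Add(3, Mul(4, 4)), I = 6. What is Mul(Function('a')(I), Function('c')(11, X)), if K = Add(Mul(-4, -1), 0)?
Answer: 250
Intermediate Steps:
K = 4 (K = Add(4, 0) = 4)
X = 19 (X = Add(3, 16) = 19)
Function('c')(C, b) = 125
Function('a')(H) = Add(-4, H) (Function('a')(H) = Mul(Add(-4, H), Add(-3, 4)) = Mul(Add(-4, H), 1) = Add(-4, H))
Mul(Function('a')(I), Function('c')(11, X)) = Mul(Add(-4, 6), 125) = Mul(2, 125) = 250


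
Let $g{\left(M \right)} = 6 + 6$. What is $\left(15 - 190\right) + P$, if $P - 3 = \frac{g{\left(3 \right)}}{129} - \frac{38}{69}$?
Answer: $- \frac{511682}{2967} \approx -172.46$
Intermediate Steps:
$g{\left(M \right)} = 12$
$P = \frac{7543}{2967}$ ($P = 3 + \left(\frac{12}{129} - \frac{38}{69}\right) = 3 + \left(12 \cdot \frac{1}{129} - \frac{38}{69}\right) = 3 + \left(\frac{4}{43} - \frac{38}{69}\right) = 3 - \frac{1358}{2967} = \frac{7543}{2967} \approx 2.5423$)
$\left(15 - 190\right) + P = \left(15 - 190\right) + \frac{7543}{2967} = -175 + \frac{7543}{2967} = - \frac{511682}{2967}$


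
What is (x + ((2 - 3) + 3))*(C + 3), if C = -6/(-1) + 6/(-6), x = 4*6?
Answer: 208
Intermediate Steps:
x = 24
C = 5 (C = -6*(-1) + 6*(-1/6) = 6 - 1 = 5)
(x + ((2 - 3) + 3))*(C + 3) = (24 + ((2 - 3) + 3))*(5 + 3) = (24 + (-1 + 3))*8 = (24 + 2)*8 = 26*8 = 208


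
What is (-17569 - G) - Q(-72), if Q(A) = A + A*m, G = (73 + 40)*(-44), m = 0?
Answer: -12525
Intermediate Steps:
G = -4972 (G = 113*(-44) = -4972)
Q(A) = A (Q(A) = A + A*0 = A + 0 = A)
(-17569 - G) - Q(-72) = (-17569 - 1*(-4972)) - 1*(-72) = (-17569 + 4972) + 72 = -12597 + 72 = -12525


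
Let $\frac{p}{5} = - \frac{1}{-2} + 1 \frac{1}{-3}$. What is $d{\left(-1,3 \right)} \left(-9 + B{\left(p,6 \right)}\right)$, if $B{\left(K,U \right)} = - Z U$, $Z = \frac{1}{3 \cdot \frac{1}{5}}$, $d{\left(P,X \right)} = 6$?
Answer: $-114$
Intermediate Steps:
$Z = \frac{5}{3}$ ($Z = \frac{1}{3 \cdot \frac{1}{5}} = \frac{1}{\frac{3}{5}} = \frac{5}{3} \approx 1.6667$)
$p = \frac{5}{6}$ ($p = 5 \left(- \frac{1}{-2} + 1 \frac{1}{-3}\right) = 5 \left(\left(-1\right) \left(- \frac{1}{2}\right) + 1 \left(- \frac{1}{3}\right)\right) = 5 \left(\frac{1}{2} - \frac{1}{3}\right) = 5 \cdot \frac{1}{6} = \frac{5}{6} \approx 0.83333$)
$B{\left(K,U \right)} = - \frac{5 U}{3}$ ($B{\left(K,U \right)} = \left(-1\right) \frac{5}{3} U = - \frac{5 U}{3}$)
$d{\left(-1,3 \right)} \left(-9 + B{\left(p,6 \right)}\right) = 6 \left(-9 - 10\right) = 6 \left(-19\right) = -114$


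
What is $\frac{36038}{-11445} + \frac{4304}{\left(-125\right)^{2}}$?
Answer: $- \frac{102766894}{35765625} \approx -2.8733$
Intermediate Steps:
$\frac{36038}{-11445} + \frac{4304}{\left(-125\right)^{2}} = 36038 \left(- \frac{1}{11445}\right) + \frac{4304}{15625} = - \frac{36038}{11445} + 4304 \cdot \frac{1}{15625} = - \frac{36038}{11445} + \frac{4304}{15625} = - \frac{102766894}{35765625}$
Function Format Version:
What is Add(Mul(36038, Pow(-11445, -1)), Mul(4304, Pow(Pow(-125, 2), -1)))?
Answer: Rational(-102766894, 35765625) ≈ -2.8733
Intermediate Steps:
Add(Mul(36038, Pow(-11445, -1)), Mul(4304, Pow(Pow(-125, 2), -1))) = Add(Mul(36038, Rational(-1, 11445)), Mul(4304, Pow(15625, -1))) = Add(Rational(-36038, 11445), Mul(4304, Rational(1, 15625))) = Add(Rational(-36038, 11445), Rational(4304, 15625)) = Rational(-102766894, 35765625)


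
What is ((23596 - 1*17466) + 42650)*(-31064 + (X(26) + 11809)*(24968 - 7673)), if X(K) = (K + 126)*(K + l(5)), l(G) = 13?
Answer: 14962306521780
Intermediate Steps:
X(K) = (13 + K)*(126 + K) (X(K) = (K + 126)*(K + 13) = (126 + K)*(13 + K) = (13 + K)*(126 + K))
((23596 - 1*17466) + 42650)*(-31064 + (X(26) + 11809)*(24968 - 7673)) = ((23596 - 1*17466) + 42650)*(-31064 + ((1638 + 26² + 139*26) + 11809)*(24968 - 7673)) = ((23596 - 17466) + 42650)*(-31064 + ((1638 + 676 + 3614) + 11809)*17295) = (6130 + 42650)*(-31064 + (5928 + 11809)*17295) = 48780*(-31064 + 17737*17295) = 48780*(-31064 + 306761415) = 48780*306730351 = 14962306521780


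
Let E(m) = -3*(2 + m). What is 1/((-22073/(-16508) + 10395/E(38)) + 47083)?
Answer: 33016/1551676463 ≈ 2.1278e-5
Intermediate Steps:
E(m) = -6 - 3*m
1/((-22073/(-16508) + 10395/E(38)) + 47083) = 1/((-22073/(-16508) + 10395/(-6 - 3*38)) + 47083) = 1/((-22073*(-1/16508) + 10395/(-6 - 114)) + 47083) = 1/((22073/16508 + 10395/(-120)) + 47083) = 1/((22073/16508 + 10395*(-1/120)) + 47083) = 1/((22073/16508 - 693/8) + 47083) = 1/(-2815865/33016 + 47083) = 1/(1551676463/33016) = 33016/1551676463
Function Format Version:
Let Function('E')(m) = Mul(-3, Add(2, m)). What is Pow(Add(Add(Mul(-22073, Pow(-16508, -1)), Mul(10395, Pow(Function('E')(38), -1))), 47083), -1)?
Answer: Rational(33016, 1551676463) ≈ 2.1278e-5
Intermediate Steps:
Function('E')(m) = Add(-6, Mul(-3, m))
Pow(Add(Add(Mul(-22073, Pow(-16508, -1)), Mul(10395, Pow(Function('E')(38), -1))), 47083), -1) = Pow(Add(Add(Mul(-22073, Pow(-16508, -1)), Mul(10395, Pow(Add(-6, Mul(-3, 38)), -1))), 47083), -1) = Pow(Add(Add(Mul(-22073, Rational(-1, 16508)), Mul(10395, Pow(Add(-6, -114), -1))), 47083), -1) = Pow(Add(Add(Rational(22073, 16508), Mul(10395, Pow(-120, -1))), 47083), -1) = Pow(Add(Add(Rational(22073, 16508), Mul(10395, Rational(-1, 120))), 47083), -1) = Pow(Add(Add(Rational(22073, 16508), Rational(-693, 8)), 47083), -1) = Pow(Add(Rational(-2815865, 33016), 47083), -1) = Pow(Rational(1551676463, 33016), -1) = Rational(33016, 1551676463)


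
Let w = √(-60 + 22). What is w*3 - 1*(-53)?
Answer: 53 + 3*I*√38 ≈ 53.0 + 18.493*I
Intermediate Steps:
w = I*√38 (w = √(-38) = I*√38 ≈ 6.1644*I)
w*3 - 1*(-53) = (I*√38)*3 - 1*(-53) = 3*I*√38 + 53 = 53 + 3*I*√38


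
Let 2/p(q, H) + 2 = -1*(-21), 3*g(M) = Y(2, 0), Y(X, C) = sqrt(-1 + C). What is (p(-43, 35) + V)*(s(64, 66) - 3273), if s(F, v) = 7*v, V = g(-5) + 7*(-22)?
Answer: 8219364/19 - 937*I ≈ 4.326e+5 - 937.0*I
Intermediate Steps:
g(M) = I/3 (g(M) = sqrt(-1 + 0)/3 = sqrt(-1)/3 = I/3)
p(q, H) = 2/19 (p(q, H) = 2/(-2 - 1*(-21)) = 2/(-2 + 21) = 2/19)
V = -154 + I/3 (V = I/3 + 7*(-22) = I/3 - 154 = -154 + I/3 ≈ -154.0 + 0.33333*I)
(p(-43, 35) + V)*(s(64, 66) - 3273) = (2/19 + (-154 + I/3))*(7*66 - 3273) = (-2924/19 + I/3)*(462 - 3273) = (-2924/19 + I/3)*(-2811) = 8219364/19 - 937*I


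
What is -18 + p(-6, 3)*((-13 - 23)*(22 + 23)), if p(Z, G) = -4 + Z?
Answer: 16182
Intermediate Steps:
-18 + p(-6, 3)*((-13 - 23)*(22 + 23)) = -18 + (-4 - 6)*((-13 - 23)*(22 + 23)) = -18 - (-360)*45 = -18 - 10*(-1620) = -18 + 16200 = 16182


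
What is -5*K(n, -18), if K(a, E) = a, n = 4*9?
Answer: -180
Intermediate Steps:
n = 36
-5*K(n, -18) = -5*36 = -180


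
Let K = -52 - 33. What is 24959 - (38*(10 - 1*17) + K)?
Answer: 25310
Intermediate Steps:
K = -85
24959 - (38*(10 - 1*17) + K) = 24959 - (38*(10 - 1*17) - 85) = 24959 - (38*(10 - 17) - 85) = 24959 - (38*(-7) - 85) = 24959 - (-266 - 85) = 24959 - 1*(-351) = 24959 + 351 = 25310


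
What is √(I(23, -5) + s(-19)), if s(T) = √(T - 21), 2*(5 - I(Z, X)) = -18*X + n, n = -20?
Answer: √(-30 + 2*I*√10) ≈ 0.5742 + 5.5072*I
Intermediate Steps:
I(Z, X) = 15 + 9*X (I(Z, X) = 5 - (-18*X - 20)/2 = 5 - (-20 - 18*X)/2 = 5 + (10 + 9*X) = 15 + 9*X)
s(T) = √(-21 + T)
√(I(23, -5) + s(-19)) = √((15 + 9*(-5)) + √(-21 - 19)) = √((15 - 45) + √(-40)) = √(-30 + 2*I*√10)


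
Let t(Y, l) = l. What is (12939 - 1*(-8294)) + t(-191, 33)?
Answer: 21266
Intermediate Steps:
(12939 - 1*(-8294)) + t(-191, 33) = (12939 - 1*(-8294)) + 33 = (12939 + 8294) + 33 = 21233 + 33 = 21266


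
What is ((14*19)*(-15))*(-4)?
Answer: 15960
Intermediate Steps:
((14*19)*(-15))*(-4) = (266*(-15))*(-4) = -3990*(-4) = 15960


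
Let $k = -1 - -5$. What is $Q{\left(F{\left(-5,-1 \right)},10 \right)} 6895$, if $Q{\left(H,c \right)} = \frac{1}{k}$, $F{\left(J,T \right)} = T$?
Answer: $\frac{6895}{4} \approx 1723.8$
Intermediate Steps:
$k = 4$ ($k = -1 + 5 = 4$)
$Q{\left(H,c \right)} = \frac{1}{4}$
$Q{\left(F{\left(-5,-1 \right)},10 \right)} 6895 = \frac{1}{4} \cdot 6895 = \frac{6895}{4}$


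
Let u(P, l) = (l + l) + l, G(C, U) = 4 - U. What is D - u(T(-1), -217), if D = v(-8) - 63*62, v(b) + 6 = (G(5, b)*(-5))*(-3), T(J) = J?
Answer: -3081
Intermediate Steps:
v(b) = 54 - 15*b (v(b) = -6 + ((4 - b)*(-5))*(-3) = -6 + (-20 + 5*b)*(-3) = -6 + (60 - 15*b) = 54 - 15*b)
u(P, l) = 3*l (u(P, l) = 2*l + l = 3*l)
D = -3732 (D = (54 - 15*(-8)) - 63*62 = (54 + 120) - 3906 = 174 - 3906 = -3732)
D - u(T(-1), -217) = -3732 - 3*(-217) = -3732 - 1*(-651) = -3732 + 651 = -3081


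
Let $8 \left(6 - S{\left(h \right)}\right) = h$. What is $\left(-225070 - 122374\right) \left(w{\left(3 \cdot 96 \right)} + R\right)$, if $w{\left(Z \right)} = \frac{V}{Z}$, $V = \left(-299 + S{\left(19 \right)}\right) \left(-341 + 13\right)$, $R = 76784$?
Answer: $- \frac{1929241441175}{72} \approx -2.6795 \cdot 10^{10}$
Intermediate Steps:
$S{\left(h \right)} = 6 - \frac{h}{8}$
$V = 96883$ ($V = \left(-299 + \left(6 - \frac{19}{8}\right)\right) \left(-341 + 13\right) = \left(-299 + \left(6 - \frac{19}{8}\right)\right) \left(-328\right) = \left(-299 + \frac{29}{8}\right) \left(-328\right) = \left(- \frac{2363}{8}\right) \left(-328\right) = 96883$)
$w{\left(Z \right)} = \frac{96883}{Z}$
$\left(-225070 - 122374\right) \left(w{\left(3 \cdot 96 \right)} + R\right) = \left(-225070 - 122374\right) \left(\frac{96883}{3 \cdot 96} + 76784\right) = - 347444 \left(\frac{96883}{288} + 76784\right) = \left(-347444\right) \frac{22210675}{288} = - \frac{1929241441175}{72}$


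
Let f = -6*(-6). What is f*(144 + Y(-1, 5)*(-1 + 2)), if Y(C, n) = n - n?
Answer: 5184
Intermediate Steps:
Y(C, n) = 0
f = 36
f*(144 + Y(-1, 5)*(-1 + 2)) = 36*(144 + 0*(-1 + 2)) = 36*(144 + 0*1) = 36*(144 + 0) = 36*144 = 5184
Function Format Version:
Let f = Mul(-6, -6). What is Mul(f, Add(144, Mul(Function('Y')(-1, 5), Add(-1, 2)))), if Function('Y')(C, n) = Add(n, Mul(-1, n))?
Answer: 5184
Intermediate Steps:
Function('Y')(C, n) = 0
f = 36
Mul(f, Add(144, Mul(Function('Y')(-1, 5), Add(-1, 2)))) = Mul(36, Add(144, Mul(0, Add(-1, 2)))) = Mul(36, Add(144, Mul(0, 1))) = Mul(36, Add(144, 0)) = Mul(36, 144) = 5184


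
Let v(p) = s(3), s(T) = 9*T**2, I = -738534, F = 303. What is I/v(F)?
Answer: -246178/27 ≈ -9117.7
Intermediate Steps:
v(p) = 81 (v(p) = 9*3**2 = 9*9 = 81)
I/v(F) = -738534/81 = -738534*1/81 = -246178/27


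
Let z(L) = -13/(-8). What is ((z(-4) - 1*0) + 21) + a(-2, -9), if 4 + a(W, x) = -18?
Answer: 5/8 ≈ 0.62500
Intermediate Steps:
z(L) = 13/8 (z(L) = -13*(-⅛) = 13/8)
a(W, x) = -22 (a(W, x) = -4 - 18 = -22)
((z(-4) - 1*0) + 21) + a(-2, -9) = ((13/8 - 1*0) + 21) - 22 = ((13/8 + 0) + 21) - 22 = (13/8 + 21) - 22 = 181/8 - 22 = 5/8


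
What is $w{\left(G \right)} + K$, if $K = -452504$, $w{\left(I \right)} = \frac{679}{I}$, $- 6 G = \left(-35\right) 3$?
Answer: $- \frac{2262326}{5} \approx -4.5247 \cdot 10^{5}$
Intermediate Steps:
$G = \frac{35}{2}$ ($G = - \frac{\left(-35\right) 3}{6} = \left(- \frac{1}{6}\right) \left(-105\right) = \frac{35}{2} \approx 17.5$)
$w{\left(G \right)} + K = \frac{679}{\frac{35}{2}} - 452504 = 679 \cdot \frac{2}{35} - 452504 = \frac{194}{5} - 452504 = - \frac{2262326}{5}$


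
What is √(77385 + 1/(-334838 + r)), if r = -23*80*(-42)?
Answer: √5133420906265582/257558 ≈ 278.18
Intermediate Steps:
r = 77280 (r = -1840*(-42) = 77280)
√(77385 + 1/(-334838 + r)) = √(77385 + 1/(-334838 + 77280)) = √(77385 + 1/(-257558)) = √(77385 - 1/257558) = √(19931125829/257558) = √5133420906265582/257558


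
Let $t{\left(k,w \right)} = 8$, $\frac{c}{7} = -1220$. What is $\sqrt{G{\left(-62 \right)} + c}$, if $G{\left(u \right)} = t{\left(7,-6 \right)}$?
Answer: $6 i \sqrt{237} \approx 92.369 i$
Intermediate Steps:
$c = -8540$ ($c = 7 \left(-1220\right) = -8540$)
$G{\left(u \right)} = 8$
$\sqrt{G{\left(-62 \right)} + c} = \sqrt{8 - 8540} = \sqrt{-8532} = 6 i \sqrt{237}$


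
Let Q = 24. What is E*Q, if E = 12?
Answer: 288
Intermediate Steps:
E*Q = 12*24 = 288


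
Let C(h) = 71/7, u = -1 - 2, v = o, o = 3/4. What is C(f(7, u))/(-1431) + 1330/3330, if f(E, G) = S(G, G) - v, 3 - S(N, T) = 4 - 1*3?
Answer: 145402/370629 ≈ 0.39231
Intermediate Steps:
o = ¾ (o = 3*(¼) = ¾ ≈ 0.75000)
S(N, T) = 2 (S(N, T) = 3 - (4 - 1*3) = 3 - (4 - 3) = 3 - 1*1 = 3 - 1 = 2)
v = ¾ ≈ 0.75000
u = -3
f(E, G) = 5/4 (f(E, G) = 2 - 1*¾ = 2 - ¾ = 5/4)
C(h) = 71/7 (C(h) = 71*(⅐) = 71/7)
C(f(7, u))/(-1431) + 1330/3330 = (71/7)/(-1431) + 1330/3330 = (71/7)*(-1/1431) + 1330*(1/3330) = -71/10017 + 133/333 = 145402/370629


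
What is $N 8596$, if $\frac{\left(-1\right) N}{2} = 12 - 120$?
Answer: $1856736$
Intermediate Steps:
$N = 216$ ($N = - 2 \left(12 - 120\right) = \left(-2\right) \left(-108\right) = 216$)
$N 8596 = 216 \cdot 8596 = 1856736$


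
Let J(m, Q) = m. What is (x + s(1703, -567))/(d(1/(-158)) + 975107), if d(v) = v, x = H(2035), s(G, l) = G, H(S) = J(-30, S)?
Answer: 264334/154066905 ≈ 0.0017157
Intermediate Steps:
H(S) = -30
x = -30
(x + s(1703, -567))/(d(1/(-158)) + 975107) = (-30 + 1703)/(1/(-158) + 975107) = 1673/(-1/158 + 975107) = 1673/(154066905/158) = 1673*(158/154066905) = 264334/154066905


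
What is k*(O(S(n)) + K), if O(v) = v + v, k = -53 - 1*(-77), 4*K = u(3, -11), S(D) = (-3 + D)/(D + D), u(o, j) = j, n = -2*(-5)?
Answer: -246/5 ≈ -49.200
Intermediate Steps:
n = 10
S(D) = (-3 + D)/(2*D) (S(D) = (-3 + D)/((2*D)) = (-3 + D)*(1/(2*D)) = (-3 + D)/(2*D))
K = -11/4 (K = (1/4)*(-11) = -11/4 ≈ -2.7500)
k = 24 (k = -53 + 77 = 24)
O(v) = 2*v
k*(O(S(n)) + K) = 24*(2*((1/2)*(-3 + 10)/10) - 11/4) = 24*(2*((1/2)*(1/10)*7) - 11/4) = 24*(2*(7/20) - 11/4) = 24*(7/10 - 11/4) = 24*(-41/20) = -246/5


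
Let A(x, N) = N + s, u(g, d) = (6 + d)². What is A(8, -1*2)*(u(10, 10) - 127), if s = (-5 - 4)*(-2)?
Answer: 2064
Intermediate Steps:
s = 18 (s = -9*(-2) = 18)
A(x, N) = 18 + N (A(x, N) = N + 18 = 18 + N)
A(8, -1*2)*(u(10, 10) - 127) = (18 - 1*2)*((6 + 10)² - 127) = (18 - 2)*(16² - 127) = 16*(256 - 127) = 16*129 = 2064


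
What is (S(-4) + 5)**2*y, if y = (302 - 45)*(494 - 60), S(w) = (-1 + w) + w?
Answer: 1784608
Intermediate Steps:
S(w) = -1 + 2*w
y = 111538 (y = 257*434 = 111538)
(S(-4) + 5)**2*y = ((-1 + 2*(-4)) + 5)**2*111538 = ((-1 - 8) + 5)**2*111538 = (-9 + 5)**2*111538 = (-4)**2*111538 = 16*111538 = 1784608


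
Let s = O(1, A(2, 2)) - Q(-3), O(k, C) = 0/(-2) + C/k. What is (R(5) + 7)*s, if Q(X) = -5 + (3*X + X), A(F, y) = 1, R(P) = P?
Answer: 216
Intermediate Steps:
O(k, C) = C/k (O(k, C) = 0*(-½) + C/k = 0 + C/k = C/k)
Q(X) = -5 + 4*X
s = 18 (s = 1/1 - (-5 + 4*(-3)) = 1*1 - (-5 - 12) = 1 - 1*(-17) = 1 + 17 = 18)
(R(5) + 7)*s = (5 + 7)*18 = 12*18 = 216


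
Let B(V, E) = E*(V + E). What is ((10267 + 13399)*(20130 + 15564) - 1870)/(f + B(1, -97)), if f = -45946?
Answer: -422366167/18317 ≈ -23059.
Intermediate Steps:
B(V, E) = E*(E + V)
((10267 + 13399)*(20130 + 15564) - 1870)/(f + B(1, -97)) = ((10267 + 13399)*(20130 + 15564) - 1870)/(-45946 - 97*(-97 + 1)) = (23666*35694 - 1870)/(-45946 - 97*(-96)) = (844734204 - 1870)/(-45946 + 9312) = 844732334/(-36634) = 844732334*(-1/36634) = -422366167/18317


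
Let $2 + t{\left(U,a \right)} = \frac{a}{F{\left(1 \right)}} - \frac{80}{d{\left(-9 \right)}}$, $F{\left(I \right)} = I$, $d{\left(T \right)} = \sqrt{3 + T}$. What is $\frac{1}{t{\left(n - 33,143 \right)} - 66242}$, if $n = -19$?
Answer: $- \frac{198303}{13108029803} - \frac{40 i \sqrt{6}}{13108029803} \approx -1.5128 \cdot 10^{-5} - 7.4748 \cdot 10^{-9} i$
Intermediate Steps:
$t{\left(U,a \right)} = -2 + a + \frac{40 i \sqrt{6}}{3}$ ($t{\left(U,a \right)} = -2 + \left(\frac{a}{1} - \frac{80}{\sqrt{3 - 9}}\right) = -2 + \left(a 1 - \frac{80}{\sqrt{-6}}\right) = -2 + \left(a - \frac{80}{i \sqrt{6}}\right) = -2 + \left(a - 80 \left(- \frac{i \sqrt{6}}{6}\right)\right) = -2 + \left(a + \frac{40 i \sqrt{6}}{3}\right) = -2 + a + \frac{40 i \sqrt{6}}{3}$)
$\frac{1}{t{\left(n - 33,143 \right)} - 66242} = \frac{1}{\left(-2 + 143 + \frac{40 i \sqrt{6}}{3}\right) - 66242} = \frac{1}{\left(141 + \frac{40 i \sqrt{6}}{3}\right) - 66242} = \frac{1}{-66101 + \frac{40 i \sqrt{6}}{3}}$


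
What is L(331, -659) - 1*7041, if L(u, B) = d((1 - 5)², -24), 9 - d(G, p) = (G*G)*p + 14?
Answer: -902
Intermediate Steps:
d(G, p) = -5 - p*G² (d(G, p) = 9 - ((G*G)*p + 14) = 9 - (G²*p + 14) = 9 - (p*G² + 14) = 9 - (14 + p*G²) = 9 + (-14 - p*G²) = -5 - p*G²)
L(u, B) = 6139 (L(u, B) = -5 - 1*(-24)*((1 - 5)²)² = -5 - 1*(-24)*((-4)²)² = -5 - 1*(-24)*16² = -5 - 1*(-24)*256 = -5 + 6144 = 6139)
L(331, -659) - 1*7041 = 6139 - 1*7041 = 6139 - 7041 = -902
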